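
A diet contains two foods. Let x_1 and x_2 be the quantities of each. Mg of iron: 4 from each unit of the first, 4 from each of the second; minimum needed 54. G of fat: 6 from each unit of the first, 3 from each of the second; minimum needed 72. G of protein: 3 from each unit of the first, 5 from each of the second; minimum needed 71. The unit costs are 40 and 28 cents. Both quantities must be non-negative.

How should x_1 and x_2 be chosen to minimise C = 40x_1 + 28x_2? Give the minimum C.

x_1 = 7, x_2 = 10, minimum C = 560

Vertices and C = 40x_1 + 28x_2:
  (0, 24) → C = 672
  (71/3, 0) → C = 2840/3
  (7, 10) → C = 560
The feasible region is unbounded (it extends along (0, 1), (1, 0)), but C strictly increases along every unbounded feasible direction, so there is no improving ray and the minimum is attained at a vertex.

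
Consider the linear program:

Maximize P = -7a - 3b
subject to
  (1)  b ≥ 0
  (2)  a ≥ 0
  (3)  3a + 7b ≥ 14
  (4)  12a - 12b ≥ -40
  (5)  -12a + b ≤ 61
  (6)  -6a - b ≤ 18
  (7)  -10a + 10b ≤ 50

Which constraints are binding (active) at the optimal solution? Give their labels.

Vertices and P = -7a - 3b:
  (14/3, 0) → P = -98/3
  (0, 2) → P = -6
  (0, 10/3) → P = -10
The feasible region is unbounded (it extends along (1, 1), (1, 0)), but P strictly decreases along every unbounded feasible direction, so there is no improving ray and the maximum is attained at a vertex.

The maximum is at (0, 2). Substituting into each constraint, equality holds for (2) and (3); the remaining constraints have slack.

(2) and (3)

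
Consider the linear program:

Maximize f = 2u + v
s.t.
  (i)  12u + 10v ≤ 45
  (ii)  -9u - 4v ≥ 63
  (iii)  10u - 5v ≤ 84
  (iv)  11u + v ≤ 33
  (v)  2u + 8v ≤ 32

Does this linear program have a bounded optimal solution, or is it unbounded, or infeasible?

bounded optimum

Feasible corners and f = 2u + v:
  (21/85, -1386/85) → f = -1344/85
  (-79/8, 207/32) → f = -425/32
The feasible region has finitely many vertices and no improving ray; the maximum is -425/32 at (-79/8, 207/32).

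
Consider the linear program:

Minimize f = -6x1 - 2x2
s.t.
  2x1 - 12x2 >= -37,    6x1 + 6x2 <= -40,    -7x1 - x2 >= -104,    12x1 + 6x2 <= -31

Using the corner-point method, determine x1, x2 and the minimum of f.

x1 = 131/6, x2 = -293/6, minimum f = -100/3

Corner points and f = -6x1 - 2x2:
  (-117/14, 71/42) → f = 982/21
  (3/2, -49/6) → f = 22/3
  (131/6, -293/6) → f = -100/3
The feasible region is unbounded (it extends along (-6, -1), (1, -7)), but f strictly increases along every unbounded feasible direction, so there is no improving ray and the minimum is attained at a vertex.

At the optimal vertex, -7x1 - x2 = -104 and 12x1 + 6x2 = -31.
Solving simultaneously gives x1 = 131/6, x2 = -293/6.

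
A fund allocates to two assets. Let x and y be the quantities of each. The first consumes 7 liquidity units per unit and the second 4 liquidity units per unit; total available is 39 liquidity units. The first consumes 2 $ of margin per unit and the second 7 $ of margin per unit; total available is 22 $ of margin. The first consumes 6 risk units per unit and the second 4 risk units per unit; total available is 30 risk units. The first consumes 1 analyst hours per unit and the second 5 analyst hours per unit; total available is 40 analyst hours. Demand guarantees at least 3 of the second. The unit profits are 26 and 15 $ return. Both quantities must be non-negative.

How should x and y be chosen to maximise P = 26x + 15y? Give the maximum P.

Extreme points and P = 26x + 15y:
  (0, 22/7) → P = 330/7
  (0, 3) → P = 45
  (1/2, 3) → P = 58

The binding constraints are 2x + 7y = 22 and y = 3.
Solving simultaneously gives x = 1/2, y = 3.

x = 1/2, y = 3, maximum P = 58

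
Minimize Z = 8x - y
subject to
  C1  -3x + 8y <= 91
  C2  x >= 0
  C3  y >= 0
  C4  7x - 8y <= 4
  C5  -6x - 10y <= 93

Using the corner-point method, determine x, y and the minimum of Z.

Feasible corners and Z = 8x - y:
  (0, 91/8) → Z = -91/8
  (95/4, 649/32) → Z = 5431/32
  (0, 0) → Z = 0
  (4/7, 0) → Z = 32/7

The binding constraints are -3x + 8y = 91 and x = 0.
Solving simultaneously gives x = 0, y = 91/8.

x = 0, y = 91/8, minimum Z = -91/8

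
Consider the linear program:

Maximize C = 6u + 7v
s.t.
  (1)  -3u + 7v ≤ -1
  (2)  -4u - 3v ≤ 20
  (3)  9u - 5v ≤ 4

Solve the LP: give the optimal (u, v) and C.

u = 23/48, v = 1/16, maximum C = 53/16

Feasible corners and C = 6u + 7v:
  (-137/37, -64/37) → C = -1270/37
  (23/48, 1/16) → C = 53/16
  (-88/47, -196/47) → C = -1900/47

The binding constraints are -3u + 7v = -1 and 9u - 5v = 4.
Solving simultaneously gives u = 23/48, v = 1/16.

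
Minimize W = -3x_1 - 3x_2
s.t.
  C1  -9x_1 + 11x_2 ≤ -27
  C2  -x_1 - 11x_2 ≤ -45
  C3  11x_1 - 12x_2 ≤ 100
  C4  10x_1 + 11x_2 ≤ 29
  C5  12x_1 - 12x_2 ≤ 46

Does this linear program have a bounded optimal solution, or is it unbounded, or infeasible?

The boundaries -9x_1 + 11x_2 = -27 and -x_1 - 11x_2 = -45 meet at (36/5, 189/55), but that point violates 10x_1 + 11x_2 ≤ 29. Every candidate vertex is excluded by some other constraint, so the feasible region is empty.

infeasible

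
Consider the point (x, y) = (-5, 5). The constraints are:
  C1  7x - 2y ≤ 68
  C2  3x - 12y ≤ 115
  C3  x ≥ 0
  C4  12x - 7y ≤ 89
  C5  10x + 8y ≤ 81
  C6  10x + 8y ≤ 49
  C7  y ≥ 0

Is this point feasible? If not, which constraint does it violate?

Constraint C3: x = -5, which is not ≥ 0. All other constraints are satisfied.

not feasible — violates C3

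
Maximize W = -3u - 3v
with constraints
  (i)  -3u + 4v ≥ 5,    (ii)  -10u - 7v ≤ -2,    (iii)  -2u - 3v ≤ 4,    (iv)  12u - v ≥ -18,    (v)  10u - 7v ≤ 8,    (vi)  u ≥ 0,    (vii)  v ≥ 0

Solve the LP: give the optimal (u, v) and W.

Corner points and W = -3u - 3v:
  (67/19, 74/19) → W = -423/19
  (0, 5/4) → W = -15/4
  (0, 18) → W = -54
The feasible region is unbounded (it extends along (1, 12), (7, 10)), but W strictly decreases along every unbounded feasible direction, so there is no improving ray and the maximum is attained at a vertex.

The binding constraints are -3u + 4v = 5 and u = 0.
Solving simultaneously gives u = 0, v = 5/4.

u = 0, v = 5/4, maximum W = -15/4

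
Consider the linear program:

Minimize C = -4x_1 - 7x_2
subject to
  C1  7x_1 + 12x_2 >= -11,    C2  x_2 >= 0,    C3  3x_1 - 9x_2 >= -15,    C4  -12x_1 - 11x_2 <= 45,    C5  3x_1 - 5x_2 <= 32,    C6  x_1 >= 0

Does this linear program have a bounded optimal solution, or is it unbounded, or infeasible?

Extreme points and C = -4x_1 - 7x_2:
  (32/3, 0) → C = -128/3
  (0, 0) → C = 0
  (121/4, 47/4) → C = -813/4
  (0, 5/3) → C = -35/3
The feasible region has finitely many vertices and no improving ray; the minimum is -813/4 at (121/4, 47/4).

bounded optimum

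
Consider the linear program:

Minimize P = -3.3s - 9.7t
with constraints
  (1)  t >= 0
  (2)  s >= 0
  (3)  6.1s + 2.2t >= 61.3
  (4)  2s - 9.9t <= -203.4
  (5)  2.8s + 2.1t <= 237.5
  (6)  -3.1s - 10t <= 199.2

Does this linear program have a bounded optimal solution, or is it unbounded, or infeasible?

bounded optimum

Vertices and P = -3.3s - 9.7t:
  (0, 613/22) → P = -59461/220
  (0, 2375/21) → P = -46075/42
  (1449/589, 12394/589) → P = -250007/1178
  (64137/1064, 26113/798) → P = -16481407/31920
The feasible region has finitely many vertices and no improving ray; the minimum is -46075/42 at (0, 2375/21).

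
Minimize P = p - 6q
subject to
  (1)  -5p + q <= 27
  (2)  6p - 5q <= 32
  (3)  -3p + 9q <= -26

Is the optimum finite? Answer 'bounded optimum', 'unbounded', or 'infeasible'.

bounded optimum

Feasible corners and P = p - 6q:
  (-167/19, -322/19) → P = 1765/19
  (-269/42, -211/42) → P = 997/42
  (158/39, -20/13) → P = 518/39
The feasible region has finitely many vertices and no improving ray; the minimum is 518/39 at (158/39, -20/13).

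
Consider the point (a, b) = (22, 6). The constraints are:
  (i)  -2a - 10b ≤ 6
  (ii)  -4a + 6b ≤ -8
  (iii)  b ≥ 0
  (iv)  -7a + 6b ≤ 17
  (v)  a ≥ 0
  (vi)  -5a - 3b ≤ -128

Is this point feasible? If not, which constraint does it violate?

(i): -104 ≤ 6 ✓
(ii): -52 ≤ -8 ✓
(iii): 6 ≥ 0 ✓
(iv): -118 ≤ 17 ✓
(v): 22 ≥ 0 ✓
(vi): -128 ≤ -128 ✓

feasible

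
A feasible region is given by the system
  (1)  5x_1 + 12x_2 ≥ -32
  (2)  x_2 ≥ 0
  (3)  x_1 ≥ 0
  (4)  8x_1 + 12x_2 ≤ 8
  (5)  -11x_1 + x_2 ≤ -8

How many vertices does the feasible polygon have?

3

Pairwise boundary intersections that survive every other constraint:
  (1, 0)
  (8/11, 0)
  (26/35, 6/35)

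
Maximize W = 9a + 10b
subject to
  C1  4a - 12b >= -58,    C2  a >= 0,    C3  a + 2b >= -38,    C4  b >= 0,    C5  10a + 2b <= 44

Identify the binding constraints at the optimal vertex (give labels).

C1 and C5

Feasible corners and W = 9a + 10b:
  (0, 29/6) → W = 145/3
  (103/32, 189/32) → W = 2817/32
  (0, 0) → W = 0
  (22/5, 0) → W = 198/5

The maximum is at (103/32, 189/32). Substituting into each constraint, equality holds for C1 and C5; the remaining constraints have slack.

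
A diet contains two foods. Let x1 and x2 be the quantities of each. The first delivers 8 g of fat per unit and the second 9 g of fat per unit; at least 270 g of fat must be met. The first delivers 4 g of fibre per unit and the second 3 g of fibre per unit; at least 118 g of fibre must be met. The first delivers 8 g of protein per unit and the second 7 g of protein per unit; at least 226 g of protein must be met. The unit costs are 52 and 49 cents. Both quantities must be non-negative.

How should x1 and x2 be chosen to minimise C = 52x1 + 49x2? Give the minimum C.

The feasible region is unbounded (it extends along (0, 1), (1, 0)), but C strictly increases along every unbounded feasible direction, so there is no improving ray and the minimum is attained at a vertex.

At the optimal vertex, 8x1 + 9x2 = 270 and 4x1 + 3x2 = 118.
Solving simultaneously gives x1 = 21, x2 = 34/3.

x1 = 21, x2 = 34/3, minimum C = 4942/3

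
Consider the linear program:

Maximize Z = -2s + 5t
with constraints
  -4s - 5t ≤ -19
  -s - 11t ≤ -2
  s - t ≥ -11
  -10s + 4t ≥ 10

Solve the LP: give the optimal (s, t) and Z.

s = 17/3, t = 50/3, maximum Z = 72

Extreme points and Z = -2s + 5t:
  (-4, 7) → Z = 43
  (13/33, 115/33) → Z = 183/11
  (17/3, 50/3) → Z = 72

The optimum lies where s - t = -11 and -10s + 4t = 10.
Solving simultaneously gives s = 17/3, t = 50/3.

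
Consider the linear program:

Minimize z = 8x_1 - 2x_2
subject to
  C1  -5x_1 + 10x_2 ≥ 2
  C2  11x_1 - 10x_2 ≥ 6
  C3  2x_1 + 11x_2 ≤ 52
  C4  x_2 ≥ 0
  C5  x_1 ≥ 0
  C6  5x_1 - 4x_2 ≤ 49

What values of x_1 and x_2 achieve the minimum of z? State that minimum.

x_1 = 4/3, x_2 = 13/15, minimum z = 134/15

Feasible corners and z = 8x_1 - 2x_2:
  (4/3, 13/15) → z = 134/15
  (166/25, 88/25) → z = 1152/25
  (586/141, 560/141) → z = 3568/141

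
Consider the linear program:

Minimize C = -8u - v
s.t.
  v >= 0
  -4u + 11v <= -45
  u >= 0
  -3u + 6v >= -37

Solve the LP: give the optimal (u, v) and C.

Vertices and C = -8u - v:
  (45/4, 0) → C = -90
  (37/3, 0) → C = -296/3
  (137/9, 13/9) → C = -1109/9

At the optimal vertex, -4u + 11v = -45 and -3u + 6v = -37.
Solving simultaneously gives u = 137/9, v = 13/9.

u = 137/9, v = 13/9, minimum C = -1109/9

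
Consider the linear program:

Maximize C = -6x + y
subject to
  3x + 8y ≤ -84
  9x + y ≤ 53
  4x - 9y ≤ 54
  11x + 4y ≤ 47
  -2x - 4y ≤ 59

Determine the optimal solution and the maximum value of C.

x = -34, y = 9/4, maximum C = 825/4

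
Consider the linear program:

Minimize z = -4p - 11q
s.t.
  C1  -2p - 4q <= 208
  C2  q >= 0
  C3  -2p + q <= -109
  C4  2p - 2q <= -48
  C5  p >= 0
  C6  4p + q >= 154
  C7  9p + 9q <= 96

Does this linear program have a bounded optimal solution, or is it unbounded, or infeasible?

infeasible

The boundaries -2p + q = -109 and 2p - 2q = -48 meet at (133, 157), but that point violates 9p + 9q ≤ 96. Every candidate vertex is excluded by some other constraint, so the feasible region is empty.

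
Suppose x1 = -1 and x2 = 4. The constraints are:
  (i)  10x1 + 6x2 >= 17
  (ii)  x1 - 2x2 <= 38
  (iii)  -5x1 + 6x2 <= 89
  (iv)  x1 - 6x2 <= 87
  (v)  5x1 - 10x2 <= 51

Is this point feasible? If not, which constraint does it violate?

not feasible — violates (i)

Constraint (i): 10x1 + 6x2 = 14, which is not ≥ 17. All other constraints are satisfied.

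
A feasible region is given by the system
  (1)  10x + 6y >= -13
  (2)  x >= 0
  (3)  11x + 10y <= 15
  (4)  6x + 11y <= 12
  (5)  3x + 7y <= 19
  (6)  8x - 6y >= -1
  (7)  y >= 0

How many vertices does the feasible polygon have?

Pairwise boundary intersections that survive every other constraint:
  (0, 1/6)
  (0, 0)
  (45/61, 42/61)
  (15/11, 0)
  (61/124, 51/62)

5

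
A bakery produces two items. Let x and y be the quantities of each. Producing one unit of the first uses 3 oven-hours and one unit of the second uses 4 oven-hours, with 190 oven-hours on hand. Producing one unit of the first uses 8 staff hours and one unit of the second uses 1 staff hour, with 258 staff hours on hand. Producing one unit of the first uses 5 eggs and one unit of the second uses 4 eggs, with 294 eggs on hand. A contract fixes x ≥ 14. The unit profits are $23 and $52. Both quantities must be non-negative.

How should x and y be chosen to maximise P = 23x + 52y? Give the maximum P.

x = 14, y = 37, maximum P = 2246

Feasible corners and P = 23x + 52y:
  (129/4, 0) → P = 2967/4
  (14, 0) → P = 322
  (842/29, 746/29) → P = 58158/29
  (14, 37) → P = 2246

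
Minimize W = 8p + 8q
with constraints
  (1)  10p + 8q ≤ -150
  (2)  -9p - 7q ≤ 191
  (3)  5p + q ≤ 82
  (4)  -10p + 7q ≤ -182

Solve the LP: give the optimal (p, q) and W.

p = 765/26, q = -1693/26, minimum W = -3712/13

Corner points and W = 8p + 8q:
  (403/15, -157/3) → W = -3056/15
  (203/75, -332/15) → W = -11656/75
  (765/26, -1693/26) → W = -3712/13
  (-9/19, -3548/133) → W = -28888/133

The binding constraints are -9p - 7q = 191 and 5p + q = 82.
Solving simultaneously gives p = 765/26, q = -1693/26.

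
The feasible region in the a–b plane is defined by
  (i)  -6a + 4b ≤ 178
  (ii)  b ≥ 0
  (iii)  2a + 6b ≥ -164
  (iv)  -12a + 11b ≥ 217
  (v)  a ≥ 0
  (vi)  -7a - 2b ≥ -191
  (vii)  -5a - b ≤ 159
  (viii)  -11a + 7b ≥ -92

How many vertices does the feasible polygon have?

4

Of the 28 pairwise boundary intersections, those satisfying every inequality are:
  (0, 89/2)
  (51/5, 299/5)
  (0, 217/11)
  (1667/101, 3811/101)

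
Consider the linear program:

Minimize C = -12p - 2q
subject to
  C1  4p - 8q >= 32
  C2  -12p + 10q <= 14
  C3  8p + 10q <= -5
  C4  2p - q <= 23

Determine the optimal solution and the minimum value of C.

p = 225/28, q = -97/14, minimum C = -578/7

The feasible region is unbounded (it extends along (-5, -6), (-1, -2)), but C strictly increases along every unbounded feasible direction, so there is no improving ray and the minimum is attained at a vertex.

The binding constraints are 8p + 10q = -5 and 2p - q = 23.
Solving simultaneously gives p = 225/28, q = -97/14.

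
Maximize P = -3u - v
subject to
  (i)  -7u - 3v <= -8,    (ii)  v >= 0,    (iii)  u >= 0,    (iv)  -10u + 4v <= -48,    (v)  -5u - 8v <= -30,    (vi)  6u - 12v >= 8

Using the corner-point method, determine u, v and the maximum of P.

u = 126/25, v = 3/5, maximum P = -393/25

Extreme points and P = -3u - v:
  (6, 0) → P = -18
  (126/25, 3/5) → P = -393/25
  (17/3, 13/6) → P = -115/6
The feasible region is unbounded (it extends along (2, 1), (1, 0)), but P strictly decreases along every unbounded feasible direction, so there is no improving ray and the maximum is attained at a vertex.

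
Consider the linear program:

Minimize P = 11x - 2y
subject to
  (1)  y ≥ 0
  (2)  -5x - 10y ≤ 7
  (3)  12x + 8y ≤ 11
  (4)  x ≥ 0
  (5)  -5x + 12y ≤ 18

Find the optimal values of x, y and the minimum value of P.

x = 0, y = 11/8, minimum P = -11/4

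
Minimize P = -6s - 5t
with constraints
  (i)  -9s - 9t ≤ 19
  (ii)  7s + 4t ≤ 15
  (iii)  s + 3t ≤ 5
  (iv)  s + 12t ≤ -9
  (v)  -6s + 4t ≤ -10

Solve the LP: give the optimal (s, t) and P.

s = 27/10, t = -39/40, minimum P = -453/40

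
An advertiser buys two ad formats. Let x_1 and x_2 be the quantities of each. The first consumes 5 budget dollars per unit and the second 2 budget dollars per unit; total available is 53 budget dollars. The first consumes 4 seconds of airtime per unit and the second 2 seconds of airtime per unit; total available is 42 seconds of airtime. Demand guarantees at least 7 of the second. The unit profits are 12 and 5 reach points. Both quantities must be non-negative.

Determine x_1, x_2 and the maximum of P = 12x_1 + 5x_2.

x_1 = 7, x_2 = 7, maximum P = 119

Feasible corners and P = 12x_1 + 5x_2:
  (0, 21) → P = 105
  (0, 7) → P = 35
  (7, 7) → P = 119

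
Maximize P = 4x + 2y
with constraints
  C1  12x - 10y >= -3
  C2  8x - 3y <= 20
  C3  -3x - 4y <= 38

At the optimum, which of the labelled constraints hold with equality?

C1 and C2

Extreme points and P = 4x + 2y:
  (19/4, 6) → P = 31
  (-196/39, -149/26) → P = -1231/39
  (-34/41, -364/41) → P = -864/41

The maximum is at (19/4, 6). Substituting into each constraint, equality holds for C1 and C2; the remaining constraints have slack.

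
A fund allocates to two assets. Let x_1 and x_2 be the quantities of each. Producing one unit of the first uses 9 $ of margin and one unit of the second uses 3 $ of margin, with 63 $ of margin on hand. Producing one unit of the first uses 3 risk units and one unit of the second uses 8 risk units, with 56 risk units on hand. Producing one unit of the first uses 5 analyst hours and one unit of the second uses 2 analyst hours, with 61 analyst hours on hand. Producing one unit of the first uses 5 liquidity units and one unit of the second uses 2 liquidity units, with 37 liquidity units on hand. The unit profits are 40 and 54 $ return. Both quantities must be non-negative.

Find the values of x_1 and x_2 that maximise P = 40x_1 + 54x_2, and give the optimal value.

At the optimal vertex, 9x_1 + 3x_2 = 63 and 3x_1 + 8x_2 = 56.
Solving simultaneously gives x_1 = 16/3, x_2 = 5.

x_1 = 16/3, x_2 = 5, maximum P = 1450/3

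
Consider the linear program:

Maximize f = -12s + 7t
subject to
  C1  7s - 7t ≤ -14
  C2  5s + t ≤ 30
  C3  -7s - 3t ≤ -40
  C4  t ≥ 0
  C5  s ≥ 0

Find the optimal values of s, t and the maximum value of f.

s = 0, t = 30, maximum f = 210

Feasible corners and f = -12s + 7t:
  (14/3, 20/3) → f = -28/3
  (17/5, 27/5) → f = -3
  (0, 30) → f = 210
  (0, 40/3) → f = 280/3

At the optimal vertex, 5s + t = 30 and s = 0.
Solving simultaneously gives s = 0, t = 30.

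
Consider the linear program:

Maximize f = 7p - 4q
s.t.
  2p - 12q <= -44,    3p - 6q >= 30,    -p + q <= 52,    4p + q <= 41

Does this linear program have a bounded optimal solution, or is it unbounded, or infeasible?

The boundaries 2p - 12q = -44 and 3p - 6q = 30 meet at (26, 8), but that point violates 4p + q ≤ 41. Every candidate vertex is excluded by some other constraint, so the feasible region is empty.

infeasible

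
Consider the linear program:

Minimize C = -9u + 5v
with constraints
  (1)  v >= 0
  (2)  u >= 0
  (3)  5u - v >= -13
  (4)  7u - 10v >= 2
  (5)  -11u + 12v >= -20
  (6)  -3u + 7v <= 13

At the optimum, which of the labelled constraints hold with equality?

(4) and (5)

Corner points and C = -9u + 5v:
  (2/7, 0) → C = -18/7
  (20/11, 0) → C = -180/11
  (88/13, 59/13) → C = -497/13

The minimum is at (88/13, 59/13). Substituting into each constraint, equality holds for (4) and (5); the remaining constraints have slack.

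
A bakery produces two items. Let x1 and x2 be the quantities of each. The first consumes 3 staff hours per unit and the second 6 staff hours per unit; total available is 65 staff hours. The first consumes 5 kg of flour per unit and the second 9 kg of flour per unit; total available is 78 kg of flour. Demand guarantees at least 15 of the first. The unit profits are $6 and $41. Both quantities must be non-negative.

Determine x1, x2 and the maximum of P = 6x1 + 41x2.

Vertices and P = 6x1 + 41x2:
  (78/5, 0) → P = 468/5
  (15, 0) → P = 90
  (15, 1/3) → P = 311/3

The binding constraints are 5x1 + 9x2 = 78 and x1 = 15.
Solving simultaneously gives x1 = 15, x2 = 1/3.

x1 = 15, x2 = 1/3, maximum P = 311/3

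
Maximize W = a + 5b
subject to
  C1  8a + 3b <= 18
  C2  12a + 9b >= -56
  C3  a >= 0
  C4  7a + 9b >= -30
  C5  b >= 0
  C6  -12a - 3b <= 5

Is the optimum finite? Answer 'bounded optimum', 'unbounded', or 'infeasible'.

bounded optimum

Vertices and W = a + 5b:
  (0, 6) → W = 30
  (9/4, 0) → W = 9/4
  (0, 0) → W = 0
The feasible region has finitely many vertices and no improving ray; the maximum is 30 at (0, 6).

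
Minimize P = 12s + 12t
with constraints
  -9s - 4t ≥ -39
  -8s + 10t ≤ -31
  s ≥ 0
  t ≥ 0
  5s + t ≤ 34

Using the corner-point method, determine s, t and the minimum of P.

s = 31/8, t = 0, minimum P = 93/2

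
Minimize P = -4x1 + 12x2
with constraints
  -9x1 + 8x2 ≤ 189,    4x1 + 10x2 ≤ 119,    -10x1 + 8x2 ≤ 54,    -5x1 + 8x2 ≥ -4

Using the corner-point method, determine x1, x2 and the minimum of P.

x1 = -58/5, x2 = -31/4, minimum P = -233/5

Extreme points and P = -4x1 + 12x2:
  (103/33, 703/66) → P = 346/3
  (496/41, 579/82) → P = 1490/41
  (-58/5, -31/4) → P = -233/5

The optimum lies where -10x1 + 8x2 = 54 and -5x1 + 8x2 = -4.
Solving simultaneously gives x1 = -58/5, x2 = -31/4.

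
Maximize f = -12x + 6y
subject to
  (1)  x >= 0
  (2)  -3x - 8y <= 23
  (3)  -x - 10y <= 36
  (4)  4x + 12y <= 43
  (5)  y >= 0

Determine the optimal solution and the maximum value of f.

x = 0, y = 43/12, maximum f = 43/2

Feasible corners and f = -12x + 6y:
  (0, 43/12) → f = 43/2
  (0, 0) → f = 0
  (43/4, 0) → f = -129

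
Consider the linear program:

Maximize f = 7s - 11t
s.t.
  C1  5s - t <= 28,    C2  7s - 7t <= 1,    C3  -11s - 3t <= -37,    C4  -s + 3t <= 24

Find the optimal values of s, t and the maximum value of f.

s = 131/49, t = 124/49, maximum f = -447/49

Extreme points and f = 7s - 11t:
  (195/28, 191/28) → f = -184/7
  (54/7, 74/7) → f = -436/7
  (131/49, 124/49) → f = -447/49
  (13/12, 301/36) → f = -1519/18

The optimum lies where 7s - 7t = 1 and -11s - 3t = -37.
Solving simultaneously gives s = 131/49, t = 124/49.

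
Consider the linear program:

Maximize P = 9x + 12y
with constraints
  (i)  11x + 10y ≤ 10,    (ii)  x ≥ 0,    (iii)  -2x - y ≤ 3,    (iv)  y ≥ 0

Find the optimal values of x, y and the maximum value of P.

x = 0, y = 1, maximum P = 12

Vertices and P = 9x + 12y:
  (0, 1) → P = 12
  (10/11, 0) → P = 90/11
  (0, 0) → P = 0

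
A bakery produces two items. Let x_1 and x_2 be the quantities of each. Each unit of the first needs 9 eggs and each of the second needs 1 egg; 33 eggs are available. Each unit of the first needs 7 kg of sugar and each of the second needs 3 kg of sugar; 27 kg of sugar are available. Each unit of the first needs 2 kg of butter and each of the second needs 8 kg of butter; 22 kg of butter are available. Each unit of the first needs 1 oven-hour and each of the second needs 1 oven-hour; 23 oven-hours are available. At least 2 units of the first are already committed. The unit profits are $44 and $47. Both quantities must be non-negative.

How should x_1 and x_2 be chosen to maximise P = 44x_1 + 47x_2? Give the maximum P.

The binding constraints are 7x_1 + 3x_2 = 27 and 2x_1 + 8x_2 = 22.
Solving simultaneously gives x_1 = 3, x_2 = 2.

x_1 = 3, x_2 = 2, maximum P = 226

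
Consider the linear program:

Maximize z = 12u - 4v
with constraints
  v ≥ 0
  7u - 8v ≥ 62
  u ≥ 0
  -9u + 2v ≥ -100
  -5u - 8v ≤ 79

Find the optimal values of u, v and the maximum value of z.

Extreme points and z = 12u - 4v:
  (62/7, 0) → z = 744/7
  (100/9, 0) → z = 400/3
  (338/29, 71/29) → z = 3772/29

At the optimal vertex, v = 0 and -9u + 2v = -100.
Solving simultaneously gives u = 100/9, v = 0.

u = 100/9, v = 0, maximum z = 400/3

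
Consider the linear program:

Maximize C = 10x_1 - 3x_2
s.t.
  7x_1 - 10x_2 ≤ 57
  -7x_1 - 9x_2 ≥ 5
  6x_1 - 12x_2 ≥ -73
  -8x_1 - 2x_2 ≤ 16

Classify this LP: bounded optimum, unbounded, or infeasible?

Vertices and C = 10x_1 - 3x_2:
  (463/133, -62/19) → C = 5932/133
  (-23/47, -284/47) → C = 622/47
  (-67/29, 36/29) → C = -778/29
The feasible region has finitely many vertices and no improving ray; the maximum is 5932/133 at (463/133, -62/19).

bounded optimum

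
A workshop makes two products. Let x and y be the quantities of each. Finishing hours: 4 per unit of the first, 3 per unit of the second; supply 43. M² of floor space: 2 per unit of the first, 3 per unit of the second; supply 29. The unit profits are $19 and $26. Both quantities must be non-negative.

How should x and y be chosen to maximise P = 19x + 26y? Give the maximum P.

x = 7, y = 5, maximum P = 263

Feasible corners and P = 19x + 26y:
  (0, 0) → P = 0
  (0, 29/3) → P = 754/3
  (43/4, 0) → P = 817/4
  (7, 5) → P = 263

The binding constraints are 4x + 3y = 43 and 2x + 3y = 29.
Solving simultaneously gives x = 7, y = 5.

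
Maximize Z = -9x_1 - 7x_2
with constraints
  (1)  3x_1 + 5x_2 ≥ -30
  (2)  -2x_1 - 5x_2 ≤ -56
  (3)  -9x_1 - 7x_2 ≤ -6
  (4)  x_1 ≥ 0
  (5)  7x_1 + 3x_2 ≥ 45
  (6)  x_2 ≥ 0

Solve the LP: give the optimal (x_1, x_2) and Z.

Extreme points and Z = -9x_1 - 7x_2:
  (57/29, 302/29) → Z = -2627/29
  (28, 0) → Z = -252
  (0, 15) → Z = -105
The feasible region is unbounded (it extends along (0, 1), (1, 0)), but Z strictly decreases along every unbounded feasible direction, so there is no improving ray and the maximum is attained at a vertex.

x_1 = 57/29, x_2 = 302/29, maximum Z = -2627/29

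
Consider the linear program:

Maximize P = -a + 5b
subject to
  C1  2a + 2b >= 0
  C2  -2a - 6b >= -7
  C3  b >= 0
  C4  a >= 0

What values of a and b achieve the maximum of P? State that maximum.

At the optimal vertex, -2a - 6b = -7 and a = 0.
Solving simultaneously gives a = 0, b = 7/6.

a = 0, b = 7/6, maximum P = 35/6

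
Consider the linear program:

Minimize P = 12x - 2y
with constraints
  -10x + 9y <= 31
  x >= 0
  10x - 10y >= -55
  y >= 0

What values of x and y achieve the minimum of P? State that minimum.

Feasible corners and P = 12x - 2y:
  (0, 31/9) → P = -62/9
  (37/2, 24) → P = 174
  (0, 0) → P = 0
The feasible region is unbounded (it extends along (1, 1), (1, 0)), but P strictly increases along every unbounded feasible direction, so there is no improving ray and the minimum is attained at a vertex.

x = 0, y = 31/9, minimum P = -62/9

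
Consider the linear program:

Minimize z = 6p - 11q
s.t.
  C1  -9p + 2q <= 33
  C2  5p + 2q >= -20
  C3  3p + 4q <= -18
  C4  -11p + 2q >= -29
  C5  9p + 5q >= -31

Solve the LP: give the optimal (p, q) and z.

The optimum lies where 3p + 4q = -18 and 9p + 5q = -31.
Solving simultaneously gives p = -34/21, q = -23/7.

p = -34/21, q = -23/7, minimum z = 185/7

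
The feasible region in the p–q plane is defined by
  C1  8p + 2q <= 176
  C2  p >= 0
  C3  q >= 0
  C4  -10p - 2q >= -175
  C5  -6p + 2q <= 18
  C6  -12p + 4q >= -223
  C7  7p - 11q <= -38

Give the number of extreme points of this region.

4

Pairwise boundary intersections that survive every other constraint:
  (0, 9)
  (0, 38/11)
  (157/16, 615/16)
  (1849/124, 1605/124)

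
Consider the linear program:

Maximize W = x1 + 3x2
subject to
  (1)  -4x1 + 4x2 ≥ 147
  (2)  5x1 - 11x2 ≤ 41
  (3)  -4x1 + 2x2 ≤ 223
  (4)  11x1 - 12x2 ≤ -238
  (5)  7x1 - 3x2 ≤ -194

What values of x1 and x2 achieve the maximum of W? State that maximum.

x1 = 281/2, x2 = 785/2, maximum W = 1318

Extreme points and W = x1 + 3x2:
  (-1781/24, -899/24) → W = -2239/12
  (-335/16, 253/16) → W = 53/2
  (-2535/34, -1279/34) → W = -3186/17
  (281/2, 785/2) → W = 1318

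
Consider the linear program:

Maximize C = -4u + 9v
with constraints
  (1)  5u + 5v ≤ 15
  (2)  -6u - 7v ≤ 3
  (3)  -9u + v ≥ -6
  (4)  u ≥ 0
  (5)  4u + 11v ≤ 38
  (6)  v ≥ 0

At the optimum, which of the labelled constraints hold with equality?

(1) and (4)

Extreme points and C = -4u + 9v:
  (9/10, 21/10) → C = 153/10
  (0, 3) → C = 27
  (2/3, 0) → C = -8/3
  (0, 0) → C = 0

The maximum is at (0, 3). Substituting into each constraint, equality holds for (1) and (4); the remaining constraints have slack.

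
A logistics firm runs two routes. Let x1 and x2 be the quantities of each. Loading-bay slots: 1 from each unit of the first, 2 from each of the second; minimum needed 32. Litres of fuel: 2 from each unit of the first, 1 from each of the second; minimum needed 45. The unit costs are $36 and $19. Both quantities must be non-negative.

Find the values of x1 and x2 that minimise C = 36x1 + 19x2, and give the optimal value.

x1 = 58/3, x2 = 19/3, minimum C = 2449/3

Extreme points and C = 36x1 + 19x2:
  (0, 45) → C = 855
  (32, 0) → C = 1152
  (58/3, 19/3) → C = 2449/3
The feasible region is unbounded (it extends along (0, 1), (1, 0)), but C strictly increases along every unbounded feasible direction, so there is no improving ray and the minimum is attained at a vertex.

The binding constraints are x1 + 2x2 = 32 and 2x1 + x2 = 45.
Solving simultaneously gives x1 = 58/3, x2 = 19/3.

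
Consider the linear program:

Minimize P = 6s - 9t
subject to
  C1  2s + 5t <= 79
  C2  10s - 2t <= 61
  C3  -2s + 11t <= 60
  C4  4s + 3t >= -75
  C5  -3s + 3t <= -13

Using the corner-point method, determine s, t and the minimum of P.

Extreme points and P = 6s - 9t:
  (33/38, -497/19) → P = 4572/19
  (157/24, 53/24) → P = 155/8
  (-62/7, -277/21) → P = 459/7

s = 157/24, t = 53/24, minimum P = 155/8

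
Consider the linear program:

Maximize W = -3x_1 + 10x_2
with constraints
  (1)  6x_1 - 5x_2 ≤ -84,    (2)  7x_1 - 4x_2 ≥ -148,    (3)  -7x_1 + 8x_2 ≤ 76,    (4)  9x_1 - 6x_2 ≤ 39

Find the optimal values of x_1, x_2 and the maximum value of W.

Vertices and W = -3x_1 + 10x_2:
  (-404/11, -300/11) → W = -1788/11
  (-292/13, -132/13) → W = -444/13
  (-220/7, -18) → W = -600/7

x_1 = -292/13, x_2 = -132/13, maximum W = -444/13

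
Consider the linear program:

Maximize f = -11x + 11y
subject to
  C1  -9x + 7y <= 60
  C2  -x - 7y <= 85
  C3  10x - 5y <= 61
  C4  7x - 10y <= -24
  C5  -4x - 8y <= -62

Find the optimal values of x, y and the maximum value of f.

x = 727/25, y = 1149/25, maximum f = 4642/25

The binding constraints are -9x + 7y = 60 and 10x - 5y = 61.
Solving simultaneously gives x = 727/25, y = 1149/25.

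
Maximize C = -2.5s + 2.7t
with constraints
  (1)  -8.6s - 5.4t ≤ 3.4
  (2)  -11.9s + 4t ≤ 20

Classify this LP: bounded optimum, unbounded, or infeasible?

unbounded

From the feasible point (-6080/4933, 6577/4933), moving in the direction (4, 11.9) keeps every constraint satisfied while C increases without bound.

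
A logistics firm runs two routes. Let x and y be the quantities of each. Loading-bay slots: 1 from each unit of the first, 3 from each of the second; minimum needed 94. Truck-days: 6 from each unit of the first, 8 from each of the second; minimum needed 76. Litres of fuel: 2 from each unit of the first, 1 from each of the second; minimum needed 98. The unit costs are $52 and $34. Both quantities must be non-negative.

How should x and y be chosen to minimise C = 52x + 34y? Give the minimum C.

x = 40, y = 18, minimum C = 2692

Feasible corners and C = 52x + 34y:
  (0, 98) → C = 3332
  (94, 0) → C = 4888
  (40, 18) → C = 2692
The feasible region is unbounded (it extends along (0, 1), (1, 0)), but C strictly increases along every unbounded feasible direction, so there is no improving ray and the minimum is attained at a vertex.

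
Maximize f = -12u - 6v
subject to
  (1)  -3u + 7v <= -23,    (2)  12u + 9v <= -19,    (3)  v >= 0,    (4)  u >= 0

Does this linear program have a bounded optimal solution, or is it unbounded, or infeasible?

The boundaries -3u + 7v = -23 and 12u + 9v = -19 meet at (2/3, -3), but that point violates v ≥ 0. Every candidate vertex is excluded by some other constraint, so the feasible region is empty.

infeasible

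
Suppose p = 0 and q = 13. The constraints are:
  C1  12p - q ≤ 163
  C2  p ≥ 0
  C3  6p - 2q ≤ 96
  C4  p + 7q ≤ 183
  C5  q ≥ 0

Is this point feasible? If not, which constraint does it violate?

C1: -13 ≤ 163 ✓
C2: 0 ≥ 0 ✓
C3: -26 ≤ 96 ✓
C4: 91 ≤ 183 ✓
C5: 13 ≥ 0 ✓

feasible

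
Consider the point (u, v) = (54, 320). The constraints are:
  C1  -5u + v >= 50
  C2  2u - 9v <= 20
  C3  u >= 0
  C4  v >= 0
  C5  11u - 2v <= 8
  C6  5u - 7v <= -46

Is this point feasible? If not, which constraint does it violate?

C1: 50 ≥ 50 ✓
C2: -2772 ≤ 20 ✓
C3: 54 ≥ 0 ✓
C4: 320 ≥ 0 ✓
C5: -46 ≤ 8 ✓
C6: -1970 ≤ -46 ✓

feasible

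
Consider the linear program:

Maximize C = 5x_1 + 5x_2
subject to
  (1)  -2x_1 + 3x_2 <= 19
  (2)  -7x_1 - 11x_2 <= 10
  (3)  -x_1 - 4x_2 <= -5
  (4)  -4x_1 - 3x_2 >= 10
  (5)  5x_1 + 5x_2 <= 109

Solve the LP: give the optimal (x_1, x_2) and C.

Feasible corners and C = 5x_1 + 5x_2:
  (-61/11, 29/11) → C = -160/11
  (-29/6, 28/9) → C = -155/18
  (-55/13, 30/13) → C = -125/13

The optimum lies where -2x_1 + 3x_2 = 19 and -4x_1 - 3x_2 = 10.
Solving simultaneously gives x_1 = -29/6, x_2 = 28/9.

x_1 = -29/6, x_2 = 28/9, maximum C = -155/18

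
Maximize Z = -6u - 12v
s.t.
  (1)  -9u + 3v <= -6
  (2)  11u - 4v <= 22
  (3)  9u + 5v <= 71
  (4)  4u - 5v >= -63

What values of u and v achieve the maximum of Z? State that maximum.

Vertices and Z = -6u - 12v:
  (-14, -44) → Z = 612
  (27/8, 65/8) → Z = -471/4
  (394/91, 583/91) → Z = -720/7

u = -14, v = -44, maximum Z = 612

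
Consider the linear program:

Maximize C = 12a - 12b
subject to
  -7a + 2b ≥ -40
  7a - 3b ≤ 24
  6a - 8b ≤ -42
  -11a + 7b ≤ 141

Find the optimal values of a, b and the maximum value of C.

a = 159/19, b = 219/19, maximum C = -720/19

Extreme points and C = 12a - 12b:
  (72/7, 16) → C = -480/7
  (562/27, 1427/27) → C = -3460/9
  (159/19, 219/19) → C = -720/19
  (-417/23, -192/23) → C = -2700/23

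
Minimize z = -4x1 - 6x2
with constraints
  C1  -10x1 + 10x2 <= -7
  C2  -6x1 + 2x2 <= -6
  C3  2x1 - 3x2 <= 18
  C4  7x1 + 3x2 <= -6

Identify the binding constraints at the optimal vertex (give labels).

C2 and C4

Vertices and z = -4x1 - 6x2:
  (-9/7, -48/7) → z = 324/7
  (3/16, -39/16) → z = 111/8
  (4/3, -46/9) → z = 76/3

The minimum is at (3/16, -39/16). Substituting into each constraint, equality holds for C2 and C4; the remaining constraints have slack.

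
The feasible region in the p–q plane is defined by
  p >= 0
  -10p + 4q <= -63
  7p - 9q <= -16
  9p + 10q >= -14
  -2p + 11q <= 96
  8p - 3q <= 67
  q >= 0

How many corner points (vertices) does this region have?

3

Intersecting each pair of boundary lines and keeping only the points that satisfy every inequality leaves:
  (631/62, 601/62)
  (359/34, 181/17)
  (688/59, 640/59)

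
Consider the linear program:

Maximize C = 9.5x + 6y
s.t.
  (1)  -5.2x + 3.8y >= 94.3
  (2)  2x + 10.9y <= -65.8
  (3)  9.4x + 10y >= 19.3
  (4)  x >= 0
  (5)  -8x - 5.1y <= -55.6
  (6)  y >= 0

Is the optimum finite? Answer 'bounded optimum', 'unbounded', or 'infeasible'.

infeasible

The boundaries -5.2x + 3.8y = 94.3 and x = 0 meet at (0, 943/38), but that point violates 2x + 10.9y ≤ -65.8. Every candidate vertex is excluded by some other constraint, so the feasible region is empty.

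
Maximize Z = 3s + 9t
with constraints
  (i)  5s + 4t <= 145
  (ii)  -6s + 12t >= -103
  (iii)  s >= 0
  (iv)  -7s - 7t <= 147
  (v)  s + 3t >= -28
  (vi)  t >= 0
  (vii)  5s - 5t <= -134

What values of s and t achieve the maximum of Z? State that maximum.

Corner points and Z = 3s + 9t:
  (0, 145/4) → Z = 1305/4
  (21/5, 31) → Z = 1458/5
  (0, 134/5) → Z = 1206/5

s = 0, t = 145/4, maximum Z = 1305/4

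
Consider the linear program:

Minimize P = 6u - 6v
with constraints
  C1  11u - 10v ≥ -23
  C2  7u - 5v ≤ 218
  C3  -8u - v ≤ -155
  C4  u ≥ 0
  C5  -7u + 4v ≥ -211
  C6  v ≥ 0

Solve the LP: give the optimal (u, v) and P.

Extreme points and P = 6u - 6v:
  (1527/91, 1889/91) → P = -2172/91
  (1101/13, 1241/13) → P = -840/13
  (155/8, 0) → P = 465/4
  (211/7, 0) → P = 1266/7

u = 1101/13, v = 1241/13, minimum P = -840/13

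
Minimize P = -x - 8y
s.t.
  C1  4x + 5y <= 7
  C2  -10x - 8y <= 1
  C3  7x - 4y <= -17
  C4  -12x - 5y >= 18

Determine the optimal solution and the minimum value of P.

Vertices and P = -x - 8y:
  (-61/18, 37/9) → P = -59/2
  (-25/8, 39/10) → P = -1123/40
  (-139/46, 84/23) → P = -1205/46

x = -61/18, y = 37/9, minimum P = -59/2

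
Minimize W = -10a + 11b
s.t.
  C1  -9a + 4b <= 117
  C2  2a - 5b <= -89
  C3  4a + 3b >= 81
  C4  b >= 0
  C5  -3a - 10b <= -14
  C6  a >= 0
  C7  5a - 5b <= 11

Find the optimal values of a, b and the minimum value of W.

a = 100/3, b = 467/15, minimum W = 137/15

Feasible corners and W = -10a + 11b:
  (0, 117/4) → W = 1287/4
  (69/13, 259/13) → W = 2159/13
  (100/3, 467/15) → W = 137/15
  (0, 27) → W = 297
The feasible region is unbounded (it extends along (1, 1), (4, 9)), but W strictly increases along every unbounded feasible direction, so there is no improving ray and the minimum is attained at a vertex.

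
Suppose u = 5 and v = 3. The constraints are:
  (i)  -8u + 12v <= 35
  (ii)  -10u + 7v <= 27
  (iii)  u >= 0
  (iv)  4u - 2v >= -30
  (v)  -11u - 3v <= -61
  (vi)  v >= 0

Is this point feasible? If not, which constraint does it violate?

(i): -4 ≤ 35 ✓
(ii): -29 ≤ 27 ✓
(iii): 5 ≥ 0 ✓
(iv): 14 ≥ -30 ✓
(v): -64 ≤ -61 ✓
(vi): 3 ≥ 0 ✓

feasible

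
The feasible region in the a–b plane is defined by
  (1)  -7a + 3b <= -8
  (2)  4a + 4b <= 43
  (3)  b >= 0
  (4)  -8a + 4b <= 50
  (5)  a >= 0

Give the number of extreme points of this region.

The feasible vertices (each the meet of two boundaries and inside every other half-plane) are:
  (161/40, 269/40)
  (8/7, 0)
  (43/4, 0)

3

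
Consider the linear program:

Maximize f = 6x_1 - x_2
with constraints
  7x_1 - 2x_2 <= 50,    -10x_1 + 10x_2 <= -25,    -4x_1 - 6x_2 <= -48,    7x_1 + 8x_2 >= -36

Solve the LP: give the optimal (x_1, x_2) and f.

At the optimal vertex, 7x_1 - 2x_2 = 50 and -10x_1 + 10x_2 = -25.
Solving simultaneously gives x_1 = 9, x_2 = 13/2.

x_1 = 9, x_2 = 13/2, maximum f = 95/2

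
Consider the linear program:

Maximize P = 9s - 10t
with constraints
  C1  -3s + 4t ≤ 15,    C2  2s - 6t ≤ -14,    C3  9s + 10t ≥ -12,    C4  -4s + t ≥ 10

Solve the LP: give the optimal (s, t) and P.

Vertices and P = 9s - 10t:
  (-3, 3/2) → P = -42
  (-25/13, 30/13) → P = -525/13
  (-106/37, 51/37) → P = -1464/37
  (-23/11, 18/11) → P = -387/11

The binding constraints are 2s - 6t = -14 and -4s + t = 10.
Solving simultaneously gives s = -23/11, t = 18/11.

s = -23/11, t = 18/11, maximum P = -387/11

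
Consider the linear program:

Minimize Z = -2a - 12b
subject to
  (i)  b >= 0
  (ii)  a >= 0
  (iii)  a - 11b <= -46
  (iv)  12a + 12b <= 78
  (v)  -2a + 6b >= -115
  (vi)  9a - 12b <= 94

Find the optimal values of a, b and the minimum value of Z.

Extreme points and Z = -2a - 12b:
  (0, 46/11) → Z = -552/11
  (0, 13/2) → Z = -78
  (17/8, 35/8) → Z = -227/4

The binding constraints are a = 0 and 12a + 12b = 78.
Solving simultaneously gives a = 0, b = 13/2.

a = 0, b = 13/2, minimum Z = -78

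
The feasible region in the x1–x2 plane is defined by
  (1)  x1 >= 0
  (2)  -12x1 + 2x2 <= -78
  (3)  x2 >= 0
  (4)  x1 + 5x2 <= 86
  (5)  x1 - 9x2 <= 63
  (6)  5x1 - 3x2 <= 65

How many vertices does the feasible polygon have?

The feasible vertices (each the meet of two boundaries and inside every other half-plane) are:
  (13/2, 0)
  (281/31, 477/31)
  (13, 0)
  (583/28, 365/28)

4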